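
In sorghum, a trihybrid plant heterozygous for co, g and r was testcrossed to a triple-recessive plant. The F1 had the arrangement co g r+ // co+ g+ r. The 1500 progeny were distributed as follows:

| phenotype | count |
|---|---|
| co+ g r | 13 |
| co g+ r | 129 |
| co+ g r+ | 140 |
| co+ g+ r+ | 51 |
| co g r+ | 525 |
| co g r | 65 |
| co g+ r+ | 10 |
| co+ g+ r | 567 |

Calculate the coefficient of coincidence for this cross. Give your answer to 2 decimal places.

The two rarest classes, co g+ r+ and co+ g r, are the double crossovers. Comparing them with the parentals, only the g allele has switched, so g is the middle locus and the order is r – g – co.
r–g: (116 + 23)/1500 = 0.0927; g–co: (269 + 23)/1500 = 0.1947.
Expected DCO frequency = 0.0927 × 0.1947 ≈ 0.01805; observed = 23/1500 ≈ 0.01533.
Coefficient of coincidence = 0.01533/0.01805 ≈ 0.85.

0.85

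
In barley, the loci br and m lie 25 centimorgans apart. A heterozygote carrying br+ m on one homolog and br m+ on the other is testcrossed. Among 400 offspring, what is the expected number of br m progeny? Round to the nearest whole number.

A map distance of 25 centimorgans corresponds to a recombination frequency of 0.250.
The F1 is br+ m / br m+, so br m is a recombinant gamete class with expected frequency r/2 = 0.250/2 = 0.1250.
Expected number = 0.1250 × 400 = 50.00 ≈ 50.

50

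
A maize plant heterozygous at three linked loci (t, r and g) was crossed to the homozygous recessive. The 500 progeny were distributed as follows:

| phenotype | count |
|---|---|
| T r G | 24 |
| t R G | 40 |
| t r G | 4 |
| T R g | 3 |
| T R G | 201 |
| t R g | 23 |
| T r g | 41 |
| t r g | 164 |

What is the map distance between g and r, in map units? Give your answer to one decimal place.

The two most frequent reciprocal classes, T R G and t r g, are the parental types, so the F1 was T R G / t r g.
The two rarest classes, T R g and t r G, are the double crossovers. Comparing them with the parentals, only the g allele has switched, so g is the middle locus and the order is t – g – r.
Crossovers in the g–r interval produce the single-crossover classes T r G and t R g (24 + 23 = 47) plus the double crossovers (7).
RF(g–r) = (47 + 7) / 500 = 54/500 = 0.1080 → 10.8 map units.

10.8 map units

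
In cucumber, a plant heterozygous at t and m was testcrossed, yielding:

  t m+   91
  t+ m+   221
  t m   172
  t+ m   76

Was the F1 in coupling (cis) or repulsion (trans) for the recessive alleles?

cis

The two most frequent classes are t+ m+ (221) and t m (172); these are the parental (non-recombinant) types.
So the F1 carried t+ m+ on one chromosome and t m on the other — the recessive alleles are on the same chromosome (cis / coupling).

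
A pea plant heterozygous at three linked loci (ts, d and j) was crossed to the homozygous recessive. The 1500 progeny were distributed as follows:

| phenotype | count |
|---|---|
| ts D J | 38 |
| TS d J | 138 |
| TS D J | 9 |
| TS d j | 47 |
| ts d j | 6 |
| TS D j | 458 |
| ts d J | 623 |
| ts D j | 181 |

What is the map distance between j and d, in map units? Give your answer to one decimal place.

6.7 map units

The two most frequent reciprocal classes, ts d J and TS D j, are the parental types, so the F1 was ts d J / TS D j.
The two rarest classes, ts d j and TS D J, are the double crossovers. Comparing them with the parentals, only the j allele has switched, so j is the middle locus and the order is d – j – ts.
Crossovers in the d–j interval produce the single-crossover classes ts D J and TS d j (38 + 47 = 85) plus the double crossovers (15).
RF(d–j) = (85 + 15) / 1500 = 100/1500 = 0.0667 → 6.7 map units.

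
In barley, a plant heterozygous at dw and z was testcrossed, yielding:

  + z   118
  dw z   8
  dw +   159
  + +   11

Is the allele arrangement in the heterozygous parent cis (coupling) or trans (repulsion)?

trans

The two most frequent classes are + z (118) and dw + (159); these are the parental (non-recombinant) types.
So the F1 carried + z on one chromosome and dw + on the other — the recessive alleles are on opposite chromosomes (trans / repulsion).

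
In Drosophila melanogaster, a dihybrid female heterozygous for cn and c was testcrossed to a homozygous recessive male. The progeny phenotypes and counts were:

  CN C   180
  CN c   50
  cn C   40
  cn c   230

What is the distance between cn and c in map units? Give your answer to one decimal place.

18.0 map units

The two most frequent classes, CN C (180) and cn c (230), are the parental types, so the F1 was CN C / cn c.
The recombinant classes are CN c and cn C: 50 + 40 = 90.
Recombination frequency = 90/500 = 0.1800 ≈ 18.0%, i.e. 18.0 map units.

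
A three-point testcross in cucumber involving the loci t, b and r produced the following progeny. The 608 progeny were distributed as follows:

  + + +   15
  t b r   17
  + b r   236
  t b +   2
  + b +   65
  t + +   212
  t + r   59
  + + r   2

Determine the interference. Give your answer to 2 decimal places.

0.47

The two most frequent reciprocal classes, + b r and t + +, are the parental types, so the F1 was + b r / t + +.
The two rarest classes, + + r and t b +, are the double crossovers. Comparing them with the parentals, only the b allele has switched, so b is the middle locus and the order is t – b – r.
t–b: (32 + 4)/608 = 0.0592; b–r: (124 + 4)/608 = 0.2105.
Expected DCO frequency = 0.0592 × 0.2105 ≈ 0.01246; observed = 4/608 ≈ 0.00658.
Coefficient of coincidence = 0.00658/0.01246 ≈ 0.53; interference = 1 − 0.53 = 0.47.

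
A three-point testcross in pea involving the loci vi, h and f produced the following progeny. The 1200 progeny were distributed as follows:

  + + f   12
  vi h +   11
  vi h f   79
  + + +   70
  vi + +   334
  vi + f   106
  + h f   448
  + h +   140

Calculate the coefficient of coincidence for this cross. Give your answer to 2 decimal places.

The two most frequent reciprocal classes, + h f and vi + +, are the parental types, so the F1 was + h f / vi + +.
The two rarest classes, + + f and vi h +, are the double crossovers. Comparing them with the parentals, only the h allele has switched, so h is the middle locus and the order is f – h – vi.
f–h: (246 + 23)/1200 = 0.2242; h–vi: (149 + 23)/1200 = 0.1433.
Expected DCO frequency = 0.2242 × 0.1433 ≈ 0.03213; observed = 23/1200 ≈ 0.01917.
Coefficient of coincidence = 0.01917/0.03213 ≈ 0.60.

0.60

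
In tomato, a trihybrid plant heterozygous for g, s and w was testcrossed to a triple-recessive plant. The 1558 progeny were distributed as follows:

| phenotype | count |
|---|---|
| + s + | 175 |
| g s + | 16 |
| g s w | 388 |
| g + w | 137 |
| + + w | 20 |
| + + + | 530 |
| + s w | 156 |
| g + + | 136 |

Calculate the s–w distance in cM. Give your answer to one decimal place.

22.3 cM

The two most frequent reciprocal classes, g s w and + + +, are the parental types, so the F1 was g s w / + + +.
The two rarest classes, g s + and + + w, are the double crossovers. Comparing them with the parentals, only the w allele has switched, so w is the middle locus and the order is g – w – s.
Crossovers in the w–s interval produce the single-crossover classes g + w and + s + (137 + 175 = 312) plus the double crossovers (36).
RF(w–s) = (312 + 36) / 1558 = 348/1558 = 0.2234 → 22.3 cM.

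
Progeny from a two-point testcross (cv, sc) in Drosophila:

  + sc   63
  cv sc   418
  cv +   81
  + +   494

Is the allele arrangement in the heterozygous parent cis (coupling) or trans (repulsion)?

cis

The two most frequent classes are + + (494) and cv sc (418); these are the parental (non-recombinant) types.
So the F1 carried + + on one chromosome and cv sc on the other — the recessive alleles are on the same chromosome (cis / coupling).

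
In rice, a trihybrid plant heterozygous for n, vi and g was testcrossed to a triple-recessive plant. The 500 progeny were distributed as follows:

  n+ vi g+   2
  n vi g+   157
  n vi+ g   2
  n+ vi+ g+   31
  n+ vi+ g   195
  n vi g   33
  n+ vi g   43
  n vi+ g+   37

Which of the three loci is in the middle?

The two most frequent reciprocal classes, n+ vi+ g and n vi g+, are the parental types, so the F1 was n+ vi+ g / n vi g+.
The two rarest classes, n vi+ g and n+ vi g+, are the double crossovers. Comparing them with the parentals, only the n allele has switched, so n is the middle locus and the order is g – n – vi.

n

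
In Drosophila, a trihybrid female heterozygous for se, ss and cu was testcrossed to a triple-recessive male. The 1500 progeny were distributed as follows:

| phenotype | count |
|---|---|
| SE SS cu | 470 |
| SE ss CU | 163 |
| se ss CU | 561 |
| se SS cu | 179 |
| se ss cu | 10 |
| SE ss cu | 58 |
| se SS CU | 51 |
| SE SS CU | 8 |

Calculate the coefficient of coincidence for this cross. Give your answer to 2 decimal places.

0.59

The two most frequent reciprocal classes, SE SS cu and se ss CU, are the parental types, so the F1 was SE SS cu / se ss CU.
The two rarest classes, SE SS CU and se ss cu, are the double crossovers. Comparing them with the parentals, only the cu allele has switched, so cu is the middle locus and the order is se – cu – ss.
se–cu: (342 + 18)/1500 = 0.2400; cu–ss: (109 + 18)/1500 = 0.0847.
Expected DCO frequency = 0.2400 × 0.0847 ≈ 0.02033; observed = 18/1500 ≈ 0.01200.
Coefficient of coincidence = 0.01200/0.02033 ≈ 0.59.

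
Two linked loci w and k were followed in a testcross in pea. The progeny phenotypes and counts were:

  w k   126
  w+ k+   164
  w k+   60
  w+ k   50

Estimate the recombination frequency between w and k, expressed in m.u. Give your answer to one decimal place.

27.5 m.u.

The two most frequent classes, w+ k+ (164) and w k (126), are the parental types, so the F1 was w+ k+ / w k.
The recombinant classes are w+ k and w k+: 50 + 60 = 110.
Recombination frequency = 110/400 = 0.2750 ≈ 27.5%, i.e. 27.5 m.u.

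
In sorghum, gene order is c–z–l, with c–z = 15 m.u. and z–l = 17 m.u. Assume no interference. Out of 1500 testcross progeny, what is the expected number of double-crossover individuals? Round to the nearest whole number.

38

Map distances give recombination frequencies of 0.150 and 0.170 for the two intervals.
With no interference, expected double-crossover frequency = 0.150 × 0.170 = 0.02550.
Expected number = 0.02550 × 1500 = 38.25 ≈ 38.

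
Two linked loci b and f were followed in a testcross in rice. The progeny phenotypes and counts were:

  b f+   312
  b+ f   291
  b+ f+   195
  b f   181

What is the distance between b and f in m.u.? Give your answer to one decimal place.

38.4 m.u.

The two most frequent classes, b+ f (291) and b f+ (312), are the parental types, so the F1 was b+ f / b f+.
The recombinant classes are b+ f+ and b f: 195 + 181 = 376.
Recombination frequency = 376/979 = 0.3841 ≈ 38.4%, i.e. 38.4 m.u.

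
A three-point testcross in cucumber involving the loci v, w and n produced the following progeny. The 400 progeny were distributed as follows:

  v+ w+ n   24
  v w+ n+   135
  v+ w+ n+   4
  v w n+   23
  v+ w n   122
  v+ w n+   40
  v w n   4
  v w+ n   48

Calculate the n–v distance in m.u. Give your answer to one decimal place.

24.0 m.u.

The two most frequent reciprocal classes, v+ w n and v w+ n+, are the parental types, so the F1 was v+ w n / v w+ n+.
The two rarest classes, v w n and v+ w+ n+, are the double crossovers. Comparing them with the parentals, only the v allele has switched, so v is the middle locus and the order is n – v – w.
Crossovers in the n–v interval produce the single-crossover classes v+ w n+ and v w+ n (40 + 48 = 88) plus the double crossovers (8).
RF(n–v) = (88 + 8) / 400 = 96/400 = 0.2400 → 24.0 m.u.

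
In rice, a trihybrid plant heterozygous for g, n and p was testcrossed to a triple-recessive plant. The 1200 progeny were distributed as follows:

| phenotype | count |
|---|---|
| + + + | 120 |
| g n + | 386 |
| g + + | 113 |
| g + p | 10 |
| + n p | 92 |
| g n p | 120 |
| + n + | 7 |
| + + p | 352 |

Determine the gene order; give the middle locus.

The two most frequent reciprocal classes, g n + and + + p, are the parental types, so the F1 was g n + / + + p.
The two rarest classes, + n + and g + p, are the double crossovers. Comparing them with the parentals, only the g allele has switched, so g is the middle locus and the order is p – g – n.

g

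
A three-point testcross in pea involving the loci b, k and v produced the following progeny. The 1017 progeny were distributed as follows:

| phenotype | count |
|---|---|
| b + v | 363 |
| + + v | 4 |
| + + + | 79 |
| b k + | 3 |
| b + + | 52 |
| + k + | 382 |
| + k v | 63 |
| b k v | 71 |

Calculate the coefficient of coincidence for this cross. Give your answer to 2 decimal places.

0.37

The two most frequent reciprocal classes, + k + and b + v, are the parental types, so the F1 was + k + / b + v.
The two rarest classes, b k + and + + v, are the double crossovers. Comparing them with the parentals, only the b allele has switched, so b is the middle locus and the order is k – b – v.
k–b: (150 + 7)/1017 = 0.1544; b–v: (115 + 7)/1017 = 0.1200.
Expected DCO frequency = 0.1544 × 0.1200 ≈ 0.01853; observed = 7/1017 ≈ 0.00688.
Coefficient of coincidence = 0.00688/0.01853 ≈ 0.37.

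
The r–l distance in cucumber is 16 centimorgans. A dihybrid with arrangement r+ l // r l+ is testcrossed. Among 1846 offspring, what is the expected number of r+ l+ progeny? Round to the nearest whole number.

A map distance of 16 centimorgans corresponds to a recombination frequency of 0.160.
The F1 is r+ l / r l+, so r+ l+ is a recombinant gamete class with expected frequency r/2 = 0.160/2 = 0.0800.
Expected number = 0.0800 × 1846 = 147.68 ≈ 148.

148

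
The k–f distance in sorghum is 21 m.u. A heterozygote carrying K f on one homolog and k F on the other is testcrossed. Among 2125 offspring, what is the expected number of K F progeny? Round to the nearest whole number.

223

A map distance of 21 m.u. corresponds to a recombination frequency of 0.210.
The F1 is K f / k F, so K F is a recombinant gamete class with expected frequency r/2 = 0.210/2 = 0.1050.
Expected number = 0.1050 × 2125 = 223.12 ≈ 223.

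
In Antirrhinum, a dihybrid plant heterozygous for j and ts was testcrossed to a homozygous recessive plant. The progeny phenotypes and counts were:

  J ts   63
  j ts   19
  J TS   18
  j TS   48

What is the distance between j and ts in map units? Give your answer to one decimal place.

The two most frequent classes, J ts (63) and j TS (48), are the parental types, so the F1 was J ts / j TS.
The recombinant classes are J TS and j ts: 18 + 19 = 37.
Recombination frequency = 37/148 = 0.2500 ≈ 25.0%, i.e. 25.0 map units.

25.0 map units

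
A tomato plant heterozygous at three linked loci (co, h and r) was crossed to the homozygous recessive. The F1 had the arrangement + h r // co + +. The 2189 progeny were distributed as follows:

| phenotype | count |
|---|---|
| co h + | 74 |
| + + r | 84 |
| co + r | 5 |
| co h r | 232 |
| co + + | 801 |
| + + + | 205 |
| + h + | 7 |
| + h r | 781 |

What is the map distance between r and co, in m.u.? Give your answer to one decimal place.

The two rarest classes, + h + and co + r, are the double crossovers. Comparing them with the parentals, only the r allele has switched, so r is the middle locus and the order is co – r – h.
Crossovers in the co–r interval produce the single-crossover classes co h r and + + + (232 + 205 = 437) plus the double crossovers (12).
RF(co–r) = (437 + 12) / 2189 = 449/2189 = 0.2051 → 20.5 m.u.

20.5 m.u.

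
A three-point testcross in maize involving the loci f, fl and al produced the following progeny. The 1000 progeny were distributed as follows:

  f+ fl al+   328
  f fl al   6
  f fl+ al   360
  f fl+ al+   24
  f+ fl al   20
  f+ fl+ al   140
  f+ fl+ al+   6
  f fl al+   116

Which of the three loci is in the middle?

The two most frequent reciprocal classes, f fl+ al and f+ fl al+, are the parental types, so the F1 was f fl+ al / f+ fl al+.
The two rarest classes, f fl al and f+ fl+ al+, are the double crossovers. Comparing them with the parentals, only the fl allele has switched, so fl is the middle locus and the order is al – fl – f.

fl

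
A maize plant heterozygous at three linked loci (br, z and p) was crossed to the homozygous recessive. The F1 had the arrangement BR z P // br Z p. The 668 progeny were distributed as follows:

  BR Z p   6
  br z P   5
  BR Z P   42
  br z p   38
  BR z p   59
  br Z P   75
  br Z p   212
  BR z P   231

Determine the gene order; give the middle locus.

br

The two rarest classes, br z P and BR Z p, are the double crossovers. Comparing them with the parentals, only the br allele has switched, so br is the middle locus and the order is z – br – p.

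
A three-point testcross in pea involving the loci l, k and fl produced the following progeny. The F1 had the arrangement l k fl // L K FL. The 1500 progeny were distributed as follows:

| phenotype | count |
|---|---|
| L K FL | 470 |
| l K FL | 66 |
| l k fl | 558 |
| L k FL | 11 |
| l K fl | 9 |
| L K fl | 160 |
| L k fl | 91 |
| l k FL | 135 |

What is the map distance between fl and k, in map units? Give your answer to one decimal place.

The two rarest classes, l K fl and L k FL, are the double crossovers. Comparing them with the parentals, only the k allele has switched, so k is the middle locus and the order is fl – k – l.
Crossovers in the fl–k interval produce the single-crossover classes l k FL and L K fl (135 + 160 = 295) plus the double crossovers (20).
RF(fl–k) = (295 + 20) / 1500 = 315/1500 = 0.2100 → 21.0 map units.

21.0 map units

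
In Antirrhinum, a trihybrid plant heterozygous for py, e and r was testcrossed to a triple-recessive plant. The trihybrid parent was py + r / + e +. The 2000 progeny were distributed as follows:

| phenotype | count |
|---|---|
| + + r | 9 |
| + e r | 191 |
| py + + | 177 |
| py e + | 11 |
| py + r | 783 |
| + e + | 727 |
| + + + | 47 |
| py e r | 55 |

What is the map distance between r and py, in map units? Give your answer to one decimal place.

19.4 map units

The two rarest classes, + + r and py e +, are the double crossovers. Comparing them with the parentals, only the py allele has switched, so py is the middle locus and the order is r – py – e.
Crossovers in the r–py interval produce the single-crossover classes py + + and + e r (177 + 191 = 368) plus the double crossovers (20).
RF(r–py) = (368 + 20) / 2000 = 388/2000 = 0.1940 → 19.4 map units.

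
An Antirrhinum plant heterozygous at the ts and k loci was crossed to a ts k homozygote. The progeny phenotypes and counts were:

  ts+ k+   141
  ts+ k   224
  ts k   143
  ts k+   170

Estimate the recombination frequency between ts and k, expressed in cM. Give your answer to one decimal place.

41.9 cM

The two most frequent classes, ts+ k (224) and ts k+ (170), are the parental types, so the F1 was ts+ k / ts k+.
The recombinant classes are ts+ k+ and ts k: 141 + 143 = 284.
Recombination frequency = 284/678 = 0.4189 ≈ 41.9%, i.e. 41.9 cM.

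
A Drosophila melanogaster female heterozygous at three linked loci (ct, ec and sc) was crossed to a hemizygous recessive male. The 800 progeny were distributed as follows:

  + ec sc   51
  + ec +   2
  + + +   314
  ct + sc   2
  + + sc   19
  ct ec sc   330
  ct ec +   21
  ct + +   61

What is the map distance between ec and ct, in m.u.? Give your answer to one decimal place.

The two most frequent reciprocal classes, ct ec sc and + + +, are the parental types, so the F1 was ct ec sc / + + +.
The two rarest classes, ct + sc and + ec +, are the double crossovers. Comparing them with the parentals, only the ec allele has switched, so ec is the middle locus and the order is ct – ec – sc.
Crossovers in the ct–ec interval produce the single-crossover classes + ec sc and ct + + (51 + 61 = 112) plus the double crossovers (4).
RF(ct–ec) = (112 + 4) / 800 = 116/800 = 0.1450 → 14.5 m.u.

14.5 m.u.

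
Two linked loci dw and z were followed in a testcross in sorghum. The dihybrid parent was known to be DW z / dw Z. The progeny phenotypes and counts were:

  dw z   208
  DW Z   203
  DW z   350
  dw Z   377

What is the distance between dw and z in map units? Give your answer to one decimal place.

The recombinant classes are DW Z and dw z: 203 + 208 = 411.
Recombination frequency = 411/1138 = 0.3612 ≈ 36.1%, i.e. 36.1 map units.

36.1 map units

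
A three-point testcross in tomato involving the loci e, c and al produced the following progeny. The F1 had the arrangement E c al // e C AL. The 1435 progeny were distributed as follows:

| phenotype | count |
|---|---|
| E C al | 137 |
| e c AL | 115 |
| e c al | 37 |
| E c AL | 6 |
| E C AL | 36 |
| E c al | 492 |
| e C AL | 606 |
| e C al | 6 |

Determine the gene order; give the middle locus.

al

The two rarest classes, E c AL and e C al, are the double crossovers. Comparing them with the parentals, only the al allele has switched, so al is the middle locus and the order is e – al – c.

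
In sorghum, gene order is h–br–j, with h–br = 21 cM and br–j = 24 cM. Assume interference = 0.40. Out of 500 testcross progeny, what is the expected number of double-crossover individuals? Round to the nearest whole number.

15

Map distances give recombination frequencies of 0.210 and 0.240 for the two intervals.
With interference 0.40 (so coincidence = 0.60), expected double-crossover frequency = 0.210 × 0.240 × 0.60 = 0.03024.
Expected number = 0.03024 × 500 = 15.12 ≈ 15.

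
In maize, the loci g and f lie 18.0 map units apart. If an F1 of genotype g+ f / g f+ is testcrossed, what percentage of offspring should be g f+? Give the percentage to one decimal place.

41.0%

A map distance of 18.0 map units corresponds to a recombination frequency of 0.180.
The F1 is g+ f / g f+, so g f+ is a parental gamete class with expected frequency (1 − r)/2 = 0.820/2 = 0.4100.
That is 0.4100 = 41.0% of the progeny.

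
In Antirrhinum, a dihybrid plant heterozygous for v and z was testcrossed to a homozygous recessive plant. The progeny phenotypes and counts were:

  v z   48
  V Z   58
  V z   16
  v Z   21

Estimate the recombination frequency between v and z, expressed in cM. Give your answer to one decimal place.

The two most frequent classes, V Z (58) and v z (48), are the parental types, so the F1 was V Z / v z.
The recombinant classes are V z and v Z: 16 + 21 = 37.
Recombination frequency = 37/143 = 0.2587 ≈ 25.9%, i.e. 25.9 cM.

25.9 cM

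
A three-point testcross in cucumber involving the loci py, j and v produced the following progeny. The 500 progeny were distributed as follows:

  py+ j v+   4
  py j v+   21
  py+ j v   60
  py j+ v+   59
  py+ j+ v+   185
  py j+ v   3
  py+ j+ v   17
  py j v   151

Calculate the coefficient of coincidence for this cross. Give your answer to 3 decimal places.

The two most frequent reciprocal classes, py j v and py+ j+ v+, are the parental types, so the F1 was py j v / py+ j+ v+.
The two rarest classes, py j+ v and py+ j v+, are the double crossovers. Comparing them with the parentals, only the j allele has switched, so j is the middle locus and the order is py – j – v.
py–j: (119 + 7)/500 = 0.2520; j–v: (38 + 7)/500 = 0.0900.
Expected DCO frequency = 0.2520 × 0.0900 ≈ 0.02268; observed = 7/500 ≈ 0.01400.
Coefficient of coincidence = 0.01400/0.02268 ≈ 0.617.

0.617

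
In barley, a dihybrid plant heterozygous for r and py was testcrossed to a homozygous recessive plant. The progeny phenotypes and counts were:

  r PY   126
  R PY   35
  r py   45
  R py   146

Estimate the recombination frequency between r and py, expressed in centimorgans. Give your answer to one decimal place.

The two most frequent classes, R py (146) and r PY (126), are the parental types, so the F1 was R py / r PY.
The recombinant classes are R PY and r py: 35 + 45 = 80.
Recombination frequency = 80/352 = 0.2273 ≈ 22.7%, i.e. 22.7 centimorgans.

22.7 centimorgans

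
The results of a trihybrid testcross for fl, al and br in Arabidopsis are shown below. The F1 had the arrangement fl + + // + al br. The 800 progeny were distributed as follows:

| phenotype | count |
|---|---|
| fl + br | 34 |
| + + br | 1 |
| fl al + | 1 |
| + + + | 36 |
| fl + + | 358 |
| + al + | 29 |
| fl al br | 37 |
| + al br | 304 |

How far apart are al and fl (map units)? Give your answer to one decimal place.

The two rarest classes, fl al + and + + br, are the double crossovers. Comparing them with the parentals, only the al allele has switched, so al is the middle locus and the order is fl – al – br.
Crossovers in the fl–al interval produce the single-crossover classes + + + and fl al br (36 + 37 = 73) plus the double crossovers (2).
RF(fl–al) = (73 + 2) / 800 = 75/800 = 0.0938 → 9.4 map units.

9.4 map units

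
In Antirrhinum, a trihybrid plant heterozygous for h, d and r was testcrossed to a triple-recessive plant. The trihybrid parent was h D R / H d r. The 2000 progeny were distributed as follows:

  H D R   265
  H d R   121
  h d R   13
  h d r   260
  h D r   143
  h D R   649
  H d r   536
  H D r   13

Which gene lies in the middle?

d

The two rarest classes, h d R and H D r, are the double crossovers. Comparing them with the parentals, only the d allele has switched, so d is the middle locus and the order is h – d – r.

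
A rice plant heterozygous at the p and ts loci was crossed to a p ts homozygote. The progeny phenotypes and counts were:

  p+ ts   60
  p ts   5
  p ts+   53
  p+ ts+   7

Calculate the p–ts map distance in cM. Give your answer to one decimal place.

The two most frequent classes, p+ ts (60) and p ts+ (53), are the parental types, so the F1 was p+ ts / p ts+.
The recombinant classes are p+ ts+ and p ts: 7 + 5 = 12.
Recombination frequency = 12/125 = 0.0960 ≈ 9.6%, i.e. 9.6 cM.

9.6 cM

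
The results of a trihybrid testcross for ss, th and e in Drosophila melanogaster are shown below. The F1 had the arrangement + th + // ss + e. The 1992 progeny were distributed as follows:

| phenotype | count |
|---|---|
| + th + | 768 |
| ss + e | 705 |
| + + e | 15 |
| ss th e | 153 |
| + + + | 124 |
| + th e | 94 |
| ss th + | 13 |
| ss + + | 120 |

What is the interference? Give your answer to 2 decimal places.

0.24

The two rarest classes, ss th + and + + e, are the double crossovers. Comparing them with the parentals, only the ss allele has switched, so ss is the middle locus and the order is e – ss – th.
e–ss: (214 + 28)/1992 = 0.1215; ss–th: (277 + 28)/1992 = 0.1531.
Expected DCO frequency = 0.1215 × 0.1531 ≈ 0.01860; observed = 28/1992 ≈ 0.01406.
Coefficient of coincidence = 0.01406/0.01860 ≈ 0.76; interference = 1 − 0.76 = 0.24.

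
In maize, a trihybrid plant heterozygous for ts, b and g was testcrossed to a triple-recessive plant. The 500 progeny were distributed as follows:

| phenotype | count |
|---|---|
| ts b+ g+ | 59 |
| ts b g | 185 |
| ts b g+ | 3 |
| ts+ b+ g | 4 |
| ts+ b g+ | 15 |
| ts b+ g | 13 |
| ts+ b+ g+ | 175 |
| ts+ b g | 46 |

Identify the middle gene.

g

The two most frequent reciprocal classes, ts b g and ts+ b+ g+, are the parental types, so the F1 was ts b g / ts+ b+ g+.
The two rarest classes, ts b g+ and ts+ b+ g, are the double crossovers. Comparing them with the parentals, only the g allele has switched, so g is the middle locus and the order is ts – g – b.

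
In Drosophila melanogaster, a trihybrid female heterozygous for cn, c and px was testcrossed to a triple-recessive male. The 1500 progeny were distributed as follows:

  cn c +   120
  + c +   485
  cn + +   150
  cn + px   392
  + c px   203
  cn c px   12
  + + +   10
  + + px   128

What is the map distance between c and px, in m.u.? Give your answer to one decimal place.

25.0 m.u.

The two most frequent reciprocal classes, + c + and cn + px, are the parental types, so the F1 was + c + / cn + px.
The two rarest classes, + + + and cn c px, are the double crossovers. Comparing them with the parentals, only the c allele has switched, so c is the middle locus and the order is px – c – cn.
Crossovers in the px–c interval produce the single-crossover classes + c px and cn + + (203 + 150 = 353) plus the double crossovers (22).
RF(px–c) = (353 + 22) / 1500 = 375/1500 = 0.2500 → 25.0 m.u.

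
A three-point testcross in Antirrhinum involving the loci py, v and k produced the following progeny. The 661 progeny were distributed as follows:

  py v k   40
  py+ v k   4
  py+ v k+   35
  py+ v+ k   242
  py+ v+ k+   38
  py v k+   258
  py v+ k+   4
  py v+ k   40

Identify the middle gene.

The two most frequent reciprocal classes, py v k+ and py+ v+ k, are the parental types, so the F1 was py v k+ / py+ v+ k.
The two rarest classes, py v+ k+ and py+ v k, are the double crossovers. Comparing them with the parentals, only the v allele has switched, so v is the middle locus and the order is py – v – k.

v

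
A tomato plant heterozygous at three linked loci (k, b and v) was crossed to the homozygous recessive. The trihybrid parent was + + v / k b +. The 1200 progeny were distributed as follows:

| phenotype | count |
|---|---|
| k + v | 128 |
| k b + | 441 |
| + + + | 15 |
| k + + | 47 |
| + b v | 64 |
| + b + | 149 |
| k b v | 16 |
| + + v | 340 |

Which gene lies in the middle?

v

The two rarest classes, + + + and k b v, are the double crossovers. Comparing them with the parentals, only the v allele has switched, so v is the middle locus and the order is b – v – k.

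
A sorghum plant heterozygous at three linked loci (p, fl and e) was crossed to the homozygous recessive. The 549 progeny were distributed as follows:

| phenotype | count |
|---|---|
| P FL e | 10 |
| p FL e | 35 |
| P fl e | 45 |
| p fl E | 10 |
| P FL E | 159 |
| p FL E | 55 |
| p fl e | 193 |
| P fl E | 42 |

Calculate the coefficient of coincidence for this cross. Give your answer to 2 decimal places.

0.94

The two most frequent reciprocal classes, p fl e and P FL E, are the parental types, so the F1 was p fl e / P FL E.
The two rarest classes, p fl E and P FL e, are the double crossovers. Comparing them with the parentals, only the e allele has switched, so e is the middle locus and the order is p – e – fl.
p–e: (100 + 20)/549 = 0.2186; e–fl: (77 + 20)/549 = 0.1767.
Expected DCO frequency = 0.2186 × 0.1767 ≈ 0.03863; observed = 20/549 ≈ 0.03643.
Coefficient of coincidence = 0.03643/0.03863 ≈ 0.94.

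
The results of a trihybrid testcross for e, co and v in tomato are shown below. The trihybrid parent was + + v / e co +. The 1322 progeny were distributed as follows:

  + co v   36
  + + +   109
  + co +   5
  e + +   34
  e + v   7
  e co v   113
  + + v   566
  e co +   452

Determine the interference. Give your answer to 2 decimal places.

0.17

The two rarest classes, e + v and + co +, are the double crossovers. Comparing them with the parentals, only the e allele has switched, so e is the middle locus and the order is co – e – v.
co–e: (70 + 12)/1322 = 0.0620; e–v: (222 + 12)/1322 = 0.1770.
Expected DCO frequency = 0.0620 × 0.1770 ≈ 0.01097; observed = 12/1322 ≈ 0.00908.
Coefficient of coincidence = 0.00908/0.01097 ≈ 0.83; interference = 1 − 0.83 = 0.17.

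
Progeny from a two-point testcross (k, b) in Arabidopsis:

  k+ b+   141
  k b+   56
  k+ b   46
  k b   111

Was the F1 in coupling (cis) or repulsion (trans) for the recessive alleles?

The two most frequent classes are k+ b+ (141) and k b (111); these are the parental (non-recombinant) types.
So the F1 carried k+ b+ on one chromosome and k b on the other — the recessive alleles are on the same chromosome (cis / coupling).

cis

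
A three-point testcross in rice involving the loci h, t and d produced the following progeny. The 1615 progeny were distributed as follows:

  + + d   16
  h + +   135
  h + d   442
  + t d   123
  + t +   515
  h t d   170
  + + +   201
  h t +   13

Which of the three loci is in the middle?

The two most frequent reciprocal classes, h + d and + t +, are the parental types, so the F1 was h + d / + t +.
The two rarest classes, + + d and h t +, are the double crossovers. Comparing them with the parentals, only the h allele has switched, so h is the middle locus and the order is d – h – t.

h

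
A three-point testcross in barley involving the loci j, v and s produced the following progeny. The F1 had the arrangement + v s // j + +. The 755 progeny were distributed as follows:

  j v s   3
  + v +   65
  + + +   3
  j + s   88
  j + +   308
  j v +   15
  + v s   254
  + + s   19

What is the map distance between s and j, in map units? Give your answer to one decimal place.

21.1 map units

The two rarest classes, j v s and + + +, are the double crossovers. Comparing them with the parentals, only the j allele has switched, so j is the middle locus and the order is v – j – s.
Crossovers in the j–s interval produce the single-crossover classes + v + and j + s (65 + 88 = 153) plus the double crossovers (6).
RF(j–s) = (153 + 6) / 755 = 159/755 = 0.2106 → 21.1 map units.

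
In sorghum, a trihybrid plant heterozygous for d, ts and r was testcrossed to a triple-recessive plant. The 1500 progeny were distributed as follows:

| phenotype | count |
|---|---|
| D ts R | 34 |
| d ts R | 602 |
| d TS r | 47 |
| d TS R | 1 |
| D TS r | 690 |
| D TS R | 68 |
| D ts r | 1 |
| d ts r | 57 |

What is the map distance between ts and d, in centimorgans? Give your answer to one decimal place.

5.5 centimorgans

The two most frequent reciprocal classes, d ts R and D TS r, are the parental types, so the F1 was d ts R / D TS r.
The two rarest classes, d TS R and D ts r, are the double crossovers. Comparing them with the parentals, only the ts allele has switched, so ts is the middle locus and the order is r – ts – d.
Crossovers in the ts–d interval produce the single-crossover classes D ts R and d TS r (34 + 47 = 81) plus the double crossovers (2).
RF(ts–d) = (81 + 2) / 1500 = 83/1500 = 0.0553 → 5.5 centimorgans.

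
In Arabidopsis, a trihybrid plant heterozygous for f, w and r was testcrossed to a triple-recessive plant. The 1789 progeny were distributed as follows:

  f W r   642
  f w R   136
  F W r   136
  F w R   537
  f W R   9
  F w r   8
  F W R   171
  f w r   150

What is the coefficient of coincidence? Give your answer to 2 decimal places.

0.31

The two most frequent reciprocal classes, f W r and F w R, are the parental types, so the F1 was f W r / F w R.
The two rarest classes, f W R and F w r, are the double crossovers. Comparing them with the parentals, only the r allele has switched, so r is the middle locus and the order is w – r – f.
w–r: (321 + 17)/1789 = 0.1889; r–f: (272 + 17)/1789 = 0.1615.
Expected DCO frequency = 0.1889 × 0.1615 ≈ 0.03051; observed = 17/1789 ≈ 0.00950.
Coefficient of coincidence = 0.00950/0.03051 ≈ 0.31.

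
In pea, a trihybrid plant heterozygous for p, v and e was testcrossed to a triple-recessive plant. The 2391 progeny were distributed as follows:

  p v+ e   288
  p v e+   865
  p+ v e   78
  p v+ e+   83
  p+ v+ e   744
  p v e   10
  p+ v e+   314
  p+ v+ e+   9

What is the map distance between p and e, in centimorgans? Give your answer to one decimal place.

26.0 centimorgans

The two most frequent reciprocal classes, p+ v+ e and p v e+, are the parental types, so the F1 was p+ v+ e / p v e+.
The two rarest classes, p+ v+ e+ and p v e, are the double crossovers. Comparing them with the parentals, only the e allele has switched, so e is the middle locus and the order is p – e – v.
Crossovers in the p–e interval produce the single-crossover classes p v+ e and p+ v e+ (288 + 314 = 602) plus the double crossovers (19).
RF(p–e) = (602 + 19) / 2391 = 621/2391 = 0.2597 → 26.0 centimorgans.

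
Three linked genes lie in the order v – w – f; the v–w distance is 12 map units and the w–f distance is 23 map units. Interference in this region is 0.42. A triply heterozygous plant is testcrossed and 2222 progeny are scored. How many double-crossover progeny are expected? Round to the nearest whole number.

Map distances give recombination frequencies of 0.120 and 0.230 for the two intervals.
With interference 0.42 (so coincidence = 0.58), expected double-crossover frequency = 0.120 × 0.230 × 0.58 = 0.01601.
Expected number = 0.01601 × 2222 = 35.57 ≈ 36.

36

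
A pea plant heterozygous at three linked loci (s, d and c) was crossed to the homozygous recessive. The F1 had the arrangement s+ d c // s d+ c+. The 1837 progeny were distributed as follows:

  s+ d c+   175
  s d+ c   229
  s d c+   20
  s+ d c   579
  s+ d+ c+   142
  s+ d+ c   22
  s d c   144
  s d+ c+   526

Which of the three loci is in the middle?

The two rarest classes, s+ d+ c and s d c+, are the double crossovers. Comparing them with the parentals, only the d allele has switched, so d is the middle locus and the order is s – d – c.

d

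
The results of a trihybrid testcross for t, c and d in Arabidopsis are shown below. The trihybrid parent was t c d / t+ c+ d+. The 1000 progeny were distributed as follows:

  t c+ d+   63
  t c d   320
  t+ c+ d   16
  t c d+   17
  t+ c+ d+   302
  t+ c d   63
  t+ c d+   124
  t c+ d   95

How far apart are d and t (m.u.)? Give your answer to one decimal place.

15.9 m.u.

The two rarest classes, t c d+ and t+ c+ d, are the double crossovers. Comparing them with the parentals, only the d allele has switched, so d is the middle locus and the order is c – d – t.
Crossovers in the d–t interval produce the single-crossover classes t+ c d and t c+ d+ (63 + 63 = 126) plus the double crossovers (33).
RF(d–t) = (126 + 33) / 1000 = 159/1000 = 0.1590 → 15.9 m.u.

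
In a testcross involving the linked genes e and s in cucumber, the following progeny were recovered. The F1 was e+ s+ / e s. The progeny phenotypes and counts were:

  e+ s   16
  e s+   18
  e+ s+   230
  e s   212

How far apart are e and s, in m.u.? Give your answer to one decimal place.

The recombinant classes are e+ s and e s+: 16 + 18 = 34.
Recombination frequency = 34/476 = 0.0714 ≈ 7.1%, i.e. 7.1 m.u.

7.1 m.u.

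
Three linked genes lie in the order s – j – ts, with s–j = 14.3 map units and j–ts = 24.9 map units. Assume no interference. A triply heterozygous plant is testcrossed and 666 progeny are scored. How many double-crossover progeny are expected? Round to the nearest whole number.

24

Map distances give recombination frequencies of 0.143 and 0.249 for the two intervals.
With no interference, expected double-crossover frequency = 0.143 × 0.249 = 0.03561.
Expected number = 0.03561 × 666 = 23.71 ≈ 24.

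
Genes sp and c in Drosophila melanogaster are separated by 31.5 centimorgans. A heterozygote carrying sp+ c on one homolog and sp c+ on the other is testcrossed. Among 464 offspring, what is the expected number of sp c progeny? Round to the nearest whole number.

73

A map distance of 31.5 centimorgans corresponds to a recombination frequency of 0.315.
The F1 is sp+ c / sp c+, so sp c is a recombinant gamete class with expected frequency r/2 = 0.315/2 = 0.1575.
Expected number = 0.1575 × 464 = 73.08 ≈ 73.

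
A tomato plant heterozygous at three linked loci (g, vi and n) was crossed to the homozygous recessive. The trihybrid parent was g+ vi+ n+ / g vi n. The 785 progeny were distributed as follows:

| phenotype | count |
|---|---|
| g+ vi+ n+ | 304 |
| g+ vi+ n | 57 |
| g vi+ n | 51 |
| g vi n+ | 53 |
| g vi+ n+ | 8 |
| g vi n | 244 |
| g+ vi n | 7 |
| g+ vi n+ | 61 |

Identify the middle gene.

The two rarest classes, g vi+ n+ and g+ vi n, are the double crossovers. Comparing them with the parentals, only the g allele has switched, so g is the middle locus and the order is n – g – vi.

g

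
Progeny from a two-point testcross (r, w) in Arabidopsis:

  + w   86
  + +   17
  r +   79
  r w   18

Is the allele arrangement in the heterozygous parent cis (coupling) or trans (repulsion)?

The two most frequent classes are + w (86) and r + (79); these are the parental (non-recombinant) types.
So the F1 carried + w on one chromosome and r + on the other — the recessive alleles are on opposite chromosomes (trans / repulsion).

trans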